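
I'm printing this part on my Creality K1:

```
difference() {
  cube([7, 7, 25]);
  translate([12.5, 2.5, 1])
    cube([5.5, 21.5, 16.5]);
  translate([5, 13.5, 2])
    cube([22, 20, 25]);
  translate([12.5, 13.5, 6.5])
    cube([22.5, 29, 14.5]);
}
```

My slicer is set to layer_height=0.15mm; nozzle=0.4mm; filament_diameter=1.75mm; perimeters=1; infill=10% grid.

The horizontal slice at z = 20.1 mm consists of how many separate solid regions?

1

At z = 20.1 mm: the cube is present — its section is the full 7×7 rectangle; the cube at (12.5, 2.5) is absent (z outside [1, 17.5]); the 22×20 cube at (5, 13.5) contributes its full rectangle; the cube at (12.5, 13.5) (footprint 22.5×29) is included at this height; Taking the first minus the rest: starting from the 7×7 cube, the 22×20 cube at (5, 13.5) misses the remaining region (no effect); the 22.5×29 cube at (12.5, 13.5) misses the remaining region (no effect) — 1 connected region. The result has 1 disconnected region.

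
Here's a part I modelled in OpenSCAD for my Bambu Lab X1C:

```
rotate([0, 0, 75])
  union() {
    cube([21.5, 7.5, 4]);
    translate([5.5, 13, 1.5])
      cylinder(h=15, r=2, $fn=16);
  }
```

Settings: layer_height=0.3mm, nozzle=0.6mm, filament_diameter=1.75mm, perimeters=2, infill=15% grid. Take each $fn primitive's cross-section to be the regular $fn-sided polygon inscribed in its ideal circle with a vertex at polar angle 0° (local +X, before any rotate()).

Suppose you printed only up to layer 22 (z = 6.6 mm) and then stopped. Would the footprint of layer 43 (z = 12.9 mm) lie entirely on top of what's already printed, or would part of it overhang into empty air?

entirely on top

Compare the two slices. At z = 6.6: the cube does not reach this height (z outside [0, 4]); the r=2 cylinder at (5.5, 13) gives a regular 16-gon of circumradius 2 (constant along its height) (area = (16/2)·2.000²·sin(360°/16) = 12.25 mm²); Taking the union: only the r=2 cylinder at (5.5, 13) is present, so the union is just that shape — area = 12.25 mm²; (whole slice rotated 75° about Z — lengths, areas and connectivity unchanged). At z = 12.9: the cube does not reach this height (z outside [0, 4]); the cylinder at (5.5, 13): section is a regular 16-gon, circumradius r=2 (area = (16/2)·2.000²·sin(360°/16) = 12.25 mm²); Combining (union): only the r=2 cylinder at (5.5, 13) is present, so the union is just that shape — area = 12.25 mm²; (whole slice rotated 75° about Z — lengths, areas and connectivity unchanged). Checking containment: the cross-section at z = 12.9 is a subset of the cross-section at z = 6.6.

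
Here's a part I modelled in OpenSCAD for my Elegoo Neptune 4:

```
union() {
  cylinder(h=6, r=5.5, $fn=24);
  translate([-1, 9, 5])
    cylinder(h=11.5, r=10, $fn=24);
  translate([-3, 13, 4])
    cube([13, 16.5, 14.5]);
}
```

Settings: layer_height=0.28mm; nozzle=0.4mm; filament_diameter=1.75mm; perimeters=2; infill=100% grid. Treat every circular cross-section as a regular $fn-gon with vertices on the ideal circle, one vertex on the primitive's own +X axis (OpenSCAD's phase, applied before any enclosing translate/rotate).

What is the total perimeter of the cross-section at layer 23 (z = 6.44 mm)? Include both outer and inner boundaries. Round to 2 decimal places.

At z = 6.44 mm: the cylinder is not intersected at this z (z outside [0, 6]); the r=10 cylinder at (-1, 9) gives a regular 24-gon of circumradius 10 (constant along its height) (perimeter = 2·24·10.000·sin(180°/24) = 62.65 mm); the cube at (-3, 13) is present — its section is the full 13×16.5 rectangle (perimeter 59.00 mm); Taking the union: the regions partially overlap (shared area 50.72 mm²), so the edge portions inside another operand are dropped and the merged outline is re-measured after clipping — boundary = 91.30 mm. Overall, the cross-section is a single solid region. Total boundary length (outer) = 91.30 mm.

91.30 mm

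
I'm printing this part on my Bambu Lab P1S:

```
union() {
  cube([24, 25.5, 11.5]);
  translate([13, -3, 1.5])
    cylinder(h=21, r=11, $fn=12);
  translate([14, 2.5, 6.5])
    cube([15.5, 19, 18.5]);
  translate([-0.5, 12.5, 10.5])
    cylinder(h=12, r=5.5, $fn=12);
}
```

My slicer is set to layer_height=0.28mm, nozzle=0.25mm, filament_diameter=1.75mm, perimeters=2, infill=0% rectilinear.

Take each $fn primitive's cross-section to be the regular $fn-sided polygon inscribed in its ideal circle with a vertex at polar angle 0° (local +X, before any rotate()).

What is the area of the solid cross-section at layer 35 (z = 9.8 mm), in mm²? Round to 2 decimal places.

At z = 9.8 mm: the cube (footprint 24×25.5) is included at this height (area 612.00 mm²); the r=11 cylinder at (13, -3) contributes a regular 12-gon of circumradius 11 (area = (12/2)·11.000²·sin(360°/12) = 363.00 mm²); the cube at (14, 2.5) is present — its section is the full 15.5×19 rectangle (area 294.50 mm²); the cylinder at (-0.5, 12.5) is absent (z outside [10.5, 22.5]); Combining (union): the regions partially overlap — summed areas 1269.50 mm² minus the doubly-counted overlap 307.91 mm² gives 961.59 mm² — area = 961.59 mm². Overall, the cross-section is a single solid region. Net area = 961.59 mm².

961.59 mm²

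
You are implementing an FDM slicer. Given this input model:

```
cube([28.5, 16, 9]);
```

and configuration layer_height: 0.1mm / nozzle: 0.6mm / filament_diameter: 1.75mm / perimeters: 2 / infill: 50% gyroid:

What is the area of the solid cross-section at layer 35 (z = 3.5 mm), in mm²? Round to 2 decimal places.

At z = 3.5 mm: the 28.5×16 cube contributes its full rectangle (area 456.00 mm²). Overall, the cross-section is a single solid region. Net area = 456.00 mm².

456.00 mm²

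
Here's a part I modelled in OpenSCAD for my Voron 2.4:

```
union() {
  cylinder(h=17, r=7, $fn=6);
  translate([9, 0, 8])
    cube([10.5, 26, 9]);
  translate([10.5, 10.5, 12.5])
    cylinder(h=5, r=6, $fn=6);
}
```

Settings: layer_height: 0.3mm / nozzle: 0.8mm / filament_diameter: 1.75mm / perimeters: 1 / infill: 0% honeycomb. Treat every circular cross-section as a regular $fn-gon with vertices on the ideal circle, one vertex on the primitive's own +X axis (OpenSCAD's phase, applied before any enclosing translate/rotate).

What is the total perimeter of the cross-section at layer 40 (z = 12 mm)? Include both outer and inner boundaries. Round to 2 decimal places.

115.00 mm

At z = 12 mm: the r=7 cylinder contributes a regular 6-gon of circumradius 7 (perimeter = 2·6·7.000·sin(180°/6) = 42.00 mm); the 10.5×26 cube at (9, 0) contributes its full rectangle (perimeter 73.00 mm); the cylinder at (10.5, 10.5) is not intersected at this z (z outside [12.5, 17.5]); Merging all regions: the 2 present regions are separate (no shared area or edge), so areas and boundary lengths simply add and each stays a separate island — boundary = 115.00 mm. Overall, the cross-section has 2 separate islands. Total boundary length (outer) = 115.00 mm.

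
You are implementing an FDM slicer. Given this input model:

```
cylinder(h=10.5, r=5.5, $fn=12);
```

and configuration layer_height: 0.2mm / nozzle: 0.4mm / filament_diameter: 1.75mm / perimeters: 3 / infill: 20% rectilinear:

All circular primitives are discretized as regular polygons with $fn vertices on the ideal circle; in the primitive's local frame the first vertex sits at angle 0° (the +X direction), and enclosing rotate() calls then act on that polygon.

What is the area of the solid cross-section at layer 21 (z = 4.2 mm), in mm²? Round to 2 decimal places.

At z = 4.2 mm: the r=5.5 cylinder gives a regular 12-gon of circumradius 5.5 (constant along its height) (area = (12/2)·5.500²·sin(360°/12) = 90.75 mm²). Overall, the cross-section is a single solid region. Net area = 90.75 mm².

90.75 mm²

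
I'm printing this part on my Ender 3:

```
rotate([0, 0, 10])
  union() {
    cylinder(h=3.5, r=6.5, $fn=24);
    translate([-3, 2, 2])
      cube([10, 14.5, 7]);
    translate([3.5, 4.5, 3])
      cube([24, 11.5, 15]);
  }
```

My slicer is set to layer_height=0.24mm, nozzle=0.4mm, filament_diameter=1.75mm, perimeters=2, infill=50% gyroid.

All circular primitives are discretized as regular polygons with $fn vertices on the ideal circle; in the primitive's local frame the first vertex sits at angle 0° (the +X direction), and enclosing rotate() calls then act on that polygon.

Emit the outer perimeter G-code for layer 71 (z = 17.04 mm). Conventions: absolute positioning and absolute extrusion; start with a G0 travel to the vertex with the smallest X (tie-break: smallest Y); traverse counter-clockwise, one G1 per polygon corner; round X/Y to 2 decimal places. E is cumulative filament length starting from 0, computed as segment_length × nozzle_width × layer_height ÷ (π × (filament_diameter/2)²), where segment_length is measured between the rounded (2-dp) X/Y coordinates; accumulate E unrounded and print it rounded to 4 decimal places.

G0 X0.67 Y16.36 Z17.04
G1 X2.67 Y5.04 E0.4588
G1 X26.30 Y9.21 E1.4165
G1 X24.30 Y20.53 E1.8753
G1 X0.67 Y16.36 E2.8330

At z = 17.04 mm: the cylinder is absent (z outside [0, 3.5]); the cube at (-3, 2) does not reach this height (z outside [2, 9]); the 24×11.5 cube at (3.5, 4.5) contributes its full rectangle; Taking the union: only the 24×11.5 cube at (3.5, 4.5) is present, so the union is just that shape — 1 connected region; (whole slice rotated 10° about Z — lengths, areas and connectivity unchanged). The outline is a single polygon with 4 vertices. Extrusion per mm of travel: 0.4 × 0.24 / (π × 0.875²) = 0.039912. Accumulating E over each segment gives final E = 2.8330.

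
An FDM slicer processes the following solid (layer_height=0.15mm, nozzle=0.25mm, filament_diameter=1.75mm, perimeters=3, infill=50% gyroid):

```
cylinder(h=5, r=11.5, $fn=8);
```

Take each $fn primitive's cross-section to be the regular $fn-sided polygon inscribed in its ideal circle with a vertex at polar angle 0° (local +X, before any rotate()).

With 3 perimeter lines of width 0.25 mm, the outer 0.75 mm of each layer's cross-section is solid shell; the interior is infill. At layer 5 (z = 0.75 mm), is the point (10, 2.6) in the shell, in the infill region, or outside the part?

At z = 0.75 mm: the r=11.5 cylinder gives a regular 8-gon of circumradius 11.5 (constant along its height). Overall, the cross-section is a single solid region. The nearest boundary edge runs (11.50, 0.00)→(8.13, 8.13); distance from the point to it = 0.39 mm. The point is inside the cross-section, 0.39 mm from the nearest boundary — within the 0.75 mm shell band (3 × 0.25).

shell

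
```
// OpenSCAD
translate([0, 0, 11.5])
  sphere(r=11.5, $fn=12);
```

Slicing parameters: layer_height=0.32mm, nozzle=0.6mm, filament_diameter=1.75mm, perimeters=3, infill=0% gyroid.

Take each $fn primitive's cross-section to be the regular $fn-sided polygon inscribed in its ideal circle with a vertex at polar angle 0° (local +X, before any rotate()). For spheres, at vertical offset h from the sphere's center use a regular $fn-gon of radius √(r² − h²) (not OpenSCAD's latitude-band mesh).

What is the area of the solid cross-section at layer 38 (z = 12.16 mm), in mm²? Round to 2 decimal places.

395.44 mm²

At z = 12.16 mm: the sphere: section is a regular 12-gon, circumradius = √(r²−h²) = √(11.5²−0.66²) = 11.481 (area = (12/2)·11.481²·sin(360°/12) = 395.44 mm²). Overall, the cross-section is a single solid region. Net area = 395.44 mm².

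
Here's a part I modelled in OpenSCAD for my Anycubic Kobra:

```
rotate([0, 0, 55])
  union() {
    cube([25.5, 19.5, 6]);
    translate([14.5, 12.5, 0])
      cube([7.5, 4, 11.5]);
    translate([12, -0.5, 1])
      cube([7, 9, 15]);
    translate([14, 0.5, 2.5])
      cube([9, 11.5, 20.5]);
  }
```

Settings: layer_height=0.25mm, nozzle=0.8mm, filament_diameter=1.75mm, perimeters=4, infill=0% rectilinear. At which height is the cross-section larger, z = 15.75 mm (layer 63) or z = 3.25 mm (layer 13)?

Layer 63 (z = 15.75): the cube is not intersected at this z (z outside [0, 6]); the cube at (14.5, 12.5) is absent (z outside [0, 11.5]); the cube at (12, -0.5) (footprint 7×9) is included at this height (area 63.00 mm²); the 9×11.5 cube at (14, 0.5) contributes its full rectangle (area 103.50 mm²); Merging all regions: the regions partially overlap — summed areas 166.50 mm² minus the doubly-counted overlap 40.00 mm² gives 126.50 mm² — area = 126.50 mm²; (whole slice rotated 55° about Z — lengths, areas and connectivity unchanged). So its area = 126.50 mm². Layer 13 (z = 3.25): the cube is present — its section is the full 25.5×19.5 rectangle (area 497.25 mm²); the cube at (14.5, 12.5) is present — its section is the full 7.5×4 rectangle (area 30.00 mm²); the cube at (12, -0.5) (footprint 7×9) is included at this height (area 63.00 mm²); the cube at (14, 0.5) (footprint 9×11.5) is included at this height (area 103.50 mm²); Merging all regions: the regions partially overlap — summed areas 693.75 mm² minus the doubly-counted overlap 193.00 mm² gives 500.75 mm² — area = 500.75 mm²; (whole slice rotated 55° about Z — lengths, areas and connectivity unchanged). So its area = 500.75 mm². Layer 13 is larger (500.75 vs 126.50 mm²).

layer 13 (z = 3.25 mm)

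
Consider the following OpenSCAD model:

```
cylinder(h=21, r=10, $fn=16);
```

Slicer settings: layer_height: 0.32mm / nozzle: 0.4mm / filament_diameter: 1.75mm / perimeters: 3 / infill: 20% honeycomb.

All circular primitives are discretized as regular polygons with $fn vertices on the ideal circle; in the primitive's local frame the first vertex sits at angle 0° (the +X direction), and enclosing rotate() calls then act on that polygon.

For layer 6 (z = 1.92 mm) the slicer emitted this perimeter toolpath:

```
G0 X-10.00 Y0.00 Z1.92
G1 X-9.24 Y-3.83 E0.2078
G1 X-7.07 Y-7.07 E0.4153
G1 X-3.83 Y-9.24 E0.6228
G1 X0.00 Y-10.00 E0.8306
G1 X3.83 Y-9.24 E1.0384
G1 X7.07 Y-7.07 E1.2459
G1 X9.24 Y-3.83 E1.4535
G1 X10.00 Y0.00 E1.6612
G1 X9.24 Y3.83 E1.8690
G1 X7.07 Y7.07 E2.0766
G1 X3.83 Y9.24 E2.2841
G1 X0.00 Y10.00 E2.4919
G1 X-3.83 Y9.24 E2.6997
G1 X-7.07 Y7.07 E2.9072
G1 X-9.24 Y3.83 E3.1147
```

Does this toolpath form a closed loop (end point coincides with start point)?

Start point (G0): (-10.00, 0.00). End point (last G1): the path does not return to the start — open.

no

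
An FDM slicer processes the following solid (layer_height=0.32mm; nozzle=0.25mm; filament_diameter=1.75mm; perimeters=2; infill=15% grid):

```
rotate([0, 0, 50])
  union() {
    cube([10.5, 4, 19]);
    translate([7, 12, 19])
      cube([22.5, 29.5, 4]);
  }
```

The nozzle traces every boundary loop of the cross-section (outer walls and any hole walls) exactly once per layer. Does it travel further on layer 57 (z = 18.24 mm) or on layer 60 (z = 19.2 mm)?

layer 60 (z = 19.2 mm)

Layer 57 (z = 18.24): the cube (footprint 10.5×4) is included at this height (perimeter 29.00 mm); the cube at (7, 12) is not intersected at this z (z outside [19, 23]); Taking the union: only the 10.5×4 cube is present, so the union is just that shape — boundary = 29.00 mm; (rotated 50° about Z; rotation is an isometry so areas/perimeters/island counts are preserved). So its perimeter = 29.00 mm. Layer 60 (z = 19.2): the cube is absent (z outside [0, 19]); the 22.5×29.5 cube at (7, 12) contributes its full rectangle (perimeter 104.00 mm); Merging all regions: only the 22.5×29.5 cube at (7, 12) is present, so the union is just that shape — boundary = 104.00 mm; (whole slice rotated 50° about Z — lengths, areas and connectivity unchanged). So its perimeter = 104.00 mm. Layer 60 is larger (104.00 vs 29.00 mm).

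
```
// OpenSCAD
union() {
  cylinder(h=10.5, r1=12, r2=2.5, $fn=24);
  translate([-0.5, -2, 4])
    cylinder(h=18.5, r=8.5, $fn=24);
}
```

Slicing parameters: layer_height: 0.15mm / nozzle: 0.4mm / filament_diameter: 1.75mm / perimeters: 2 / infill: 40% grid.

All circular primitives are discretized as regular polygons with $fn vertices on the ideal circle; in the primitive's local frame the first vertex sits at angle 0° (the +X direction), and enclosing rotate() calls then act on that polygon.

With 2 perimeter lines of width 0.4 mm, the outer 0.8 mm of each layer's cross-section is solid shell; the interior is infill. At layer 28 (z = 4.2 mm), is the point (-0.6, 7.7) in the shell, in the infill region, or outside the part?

At z = 4.2 mm: the cone: at t=0.400 of its height the radius interpolates to r₁+(r₂−r₁)t = 8.200, giving a regular 24-gon of that circumradius; the cylinder at (-0.5, -2): section is a regular 24-gon, circumradius r=8.5; Taking the union: the regions partially overlap (shared area 182.12 mm²), so overlapping operands fuse into one piece — 1 connected region. Overall, the cross-section is a single solid region. The nearest boundary edge runs (-2.12, 7.92)→(0.00, 8.20); distance from the point to it = 0.42 mm. The point is inside the cross-section, 0.42 mm from the nearest boundary — within the 0.8 mm shell band (2 × 0.4).

shell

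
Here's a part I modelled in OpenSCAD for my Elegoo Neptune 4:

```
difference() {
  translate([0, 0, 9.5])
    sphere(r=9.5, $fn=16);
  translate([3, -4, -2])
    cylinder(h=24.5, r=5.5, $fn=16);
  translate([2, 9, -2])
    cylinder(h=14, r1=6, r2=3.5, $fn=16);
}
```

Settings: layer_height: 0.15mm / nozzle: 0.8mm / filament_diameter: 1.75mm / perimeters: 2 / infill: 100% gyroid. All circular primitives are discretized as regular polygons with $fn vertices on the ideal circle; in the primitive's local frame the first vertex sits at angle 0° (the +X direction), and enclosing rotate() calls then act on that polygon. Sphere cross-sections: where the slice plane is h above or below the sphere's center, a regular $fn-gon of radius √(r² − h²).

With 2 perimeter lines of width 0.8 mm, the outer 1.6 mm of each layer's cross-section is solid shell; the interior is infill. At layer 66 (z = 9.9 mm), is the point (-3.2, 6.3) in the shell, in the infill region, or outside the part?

infill

At z = 9.9 mm: the sphere: section is a regular 16-gon, circumradius = √(r²−h²) = √(9.5²−0.4²) = 9.492; the r=5.5 cylinder at (3, -4) gives a regular 16-gon of circumradius 5.5 (constant along its height); the cone at (2, 9) (r1=6→r2=3.5) has section circumradius 3.875 here — a regular 16-gon; Subtracting the remaining from the first: starting from the r=9.5 sphere, the r=5.5 cylinder at (3, -4) partially overlaps it — only the 86.03 mm² overlap (of its 92.61 mm²) is removed, clipping the outline; the cone at (2, 9) partially overlaps it — only the 22.09 mm² overlap (of its 45.97 mm²) is removed, clipping the outline — 1 connected region. Overall, the cross-section is a single solid region. The nearest boundary edge runs (-1.58, 7.52)→(-0.74, 6.26); distance from the point to it = 2.02 mm. The point is inside the cross-section and 2.02 mm from the nearest boundary — more than the 1.6 mm shell width (2 × 0.8), so it's in the infill interior.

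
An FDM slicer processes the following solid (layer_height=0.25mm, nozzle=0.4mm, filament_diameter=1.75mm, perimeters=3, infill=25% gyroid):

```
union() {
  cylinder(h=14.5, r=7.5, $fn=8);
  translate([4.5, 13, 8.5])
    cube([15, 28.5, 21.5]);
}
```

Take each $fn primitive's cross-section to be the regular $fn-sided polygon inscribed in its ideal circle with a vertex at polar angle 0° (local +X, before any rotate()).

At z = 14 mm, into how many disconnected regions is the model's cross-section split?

At z = 14 mm: the cylinder: section is a regular 8-gon, circumradius r=7.5; the cube at (4.5, 13) (footprint 15×28.5) is included at this height; Combining (union): the 2 present regions are separate (no shared area or edge), so areas and boundary lengths simply add and each stays a separate island — 2 connected regions. The result has 2 disconnected regions.

2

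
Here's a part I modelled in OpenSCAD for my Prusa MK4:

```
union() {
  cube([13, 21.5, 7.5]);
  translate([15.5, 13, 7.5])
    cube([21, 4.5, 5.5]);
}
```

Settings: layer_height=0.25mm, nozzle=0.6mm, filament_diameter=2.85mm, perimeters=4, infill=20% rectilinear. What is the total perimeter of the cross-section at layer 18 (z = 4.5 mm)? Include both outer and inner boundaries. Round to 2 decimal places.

69.00 mm

At z = 4.5 mm: the cube (footprint 13×21.5) is included at this height (perimeter 69.00 mm); the cube at (15.5, 13) is not intersected at this z (z outside [7.5, 13]); Merging all regions: only the 13×21.5 cube is present, so the union is just that shape — boundary = 69.00 mm. Overall, the cross-section is a single solid region. Total boundary length (outer) = 69.00 mm.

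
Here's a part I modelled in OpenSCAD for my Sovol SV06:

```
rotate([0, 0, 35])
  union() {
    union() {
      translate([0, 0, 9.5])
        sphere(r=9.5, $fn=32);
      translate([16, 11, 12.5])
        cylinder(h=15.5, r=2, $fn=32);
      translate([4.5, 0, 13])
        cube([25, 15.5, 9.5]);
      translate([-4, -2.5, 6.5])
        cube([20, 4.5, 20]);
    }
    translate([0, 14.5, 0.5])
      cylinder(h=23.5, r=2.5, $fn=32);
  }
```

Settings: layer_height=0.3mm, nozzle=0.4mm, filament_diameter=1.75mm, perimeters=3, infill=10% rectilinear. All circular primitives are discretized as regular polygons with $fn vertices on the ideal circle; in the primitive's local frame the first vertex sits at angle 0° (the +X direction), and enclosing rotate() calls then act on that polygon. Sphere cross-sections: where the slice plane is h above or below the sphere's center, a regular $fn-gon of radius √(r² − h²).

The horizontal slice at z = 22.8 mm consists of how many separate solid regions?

3

At z = 22.8 mm: the sphere is not intersected at this z (|z−center|=13.300 > r=9.5); the r=2 cylinder at (16, 11) gives a regular 32-gon of circumradius 2 (constant along its height); the cube at (4.5, 0) is absent (z outside [13, 22.5]); the cube at (-4, -2.5) is present — its section is the full 20×4.5 rectangle; Taking the union: the 2 present regions are separate (no shared area or edge), so areas and boundary lengths simply add and each stays a separate island — 2 connected regions; the r=2.5 cylinder at (0, 14.5) contributes a regular 32-gon of circumradius 2.5; Merging all regions: the 2 present regions are separate (no shared area or edge), so areas and boundary lengths simply add and each stays a separate island — 3 connected regions; (whole slice rotated 35° about Z — lengths, areas and connectivity unchanged). The result has 3 disconnected regions.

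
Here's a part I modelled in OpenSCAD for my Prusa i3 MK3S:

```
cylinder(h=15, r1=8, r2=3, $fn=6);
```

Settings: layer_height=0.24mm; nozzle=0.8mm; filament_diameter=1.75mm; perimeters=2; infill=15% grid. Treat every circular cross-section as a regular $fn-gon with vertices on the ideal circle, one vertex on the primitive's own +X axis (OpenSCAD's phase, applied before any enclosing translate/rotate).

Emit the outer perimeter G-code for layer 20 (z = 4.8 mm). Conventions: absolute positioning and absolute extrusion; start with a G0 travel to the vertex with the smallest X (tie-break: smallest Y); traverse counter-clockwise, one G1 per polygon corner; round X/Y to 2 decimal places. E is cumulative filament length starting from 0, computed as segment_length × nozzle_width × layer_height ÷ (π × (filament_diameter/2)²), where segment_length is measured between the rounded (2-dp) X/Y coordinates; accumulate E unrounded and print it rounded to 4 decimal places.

G0 X-6.40 Y0.00 Z4.80
G1 X-3.20 Y-5.54 E0.5107
G1 X3.20 Y-5.54 E1.0216
G1 X6.40 Y0.00 E1.5323
G1 X3.20 Y5.54 E2.0430
G1 X-3.20 Y5.54 E2.5538
G1 X-6.40 Y0.00 E3.0645

At z = 4.8 mm: the cone: at t=0.320 of its height the radius interpolates to r₁+(r₂−r₁)t = 6.400, giving a regular 6-gon of that circumradius. The outline is a single polygon with 6 vertices. Extrusion per mm of travel: 0.8 × 0.24 / (π × 0.875²) = 0.079824. Accumulating E over each segment gives final E = 3.0645.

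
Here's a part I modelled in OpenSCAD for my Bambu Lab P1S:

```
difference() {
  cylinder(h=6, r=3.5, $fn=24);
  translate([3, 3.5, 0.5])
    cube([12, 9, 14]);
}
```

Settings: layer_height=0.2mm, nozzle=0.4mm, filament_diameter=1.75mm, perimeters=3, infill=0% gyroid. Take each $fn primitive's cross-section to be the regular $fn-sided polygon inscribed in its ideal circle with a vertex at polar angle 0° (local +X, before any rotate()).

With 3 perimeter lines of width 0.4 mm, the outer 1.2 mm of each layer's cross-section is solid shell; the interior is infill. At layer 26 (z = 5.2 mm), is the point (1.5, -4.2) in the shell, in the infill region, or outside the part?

outside

At z = 5.2 mm: the r=3.5 cylinder contributes a regular 24-gon of circumradius 3.5; the 12×9 cube at (3, 3.5) contributes its full rectangle; Subtracting the remaining from the first: starting from the r=3.5 cylinder, the 12×9 cube at (3, 3.5) misses the remaining region (no effect) — 1 connected region. Overall, the cross-section is a single solid region. The nearest boundary edge runs (1.75, -3.03)→(0.91, -3.38); distance from the point to it = 0.98 mm. The point is not inside any of the regions above, so it lies outside the cross-section (0.98 mm from the nearest boundary).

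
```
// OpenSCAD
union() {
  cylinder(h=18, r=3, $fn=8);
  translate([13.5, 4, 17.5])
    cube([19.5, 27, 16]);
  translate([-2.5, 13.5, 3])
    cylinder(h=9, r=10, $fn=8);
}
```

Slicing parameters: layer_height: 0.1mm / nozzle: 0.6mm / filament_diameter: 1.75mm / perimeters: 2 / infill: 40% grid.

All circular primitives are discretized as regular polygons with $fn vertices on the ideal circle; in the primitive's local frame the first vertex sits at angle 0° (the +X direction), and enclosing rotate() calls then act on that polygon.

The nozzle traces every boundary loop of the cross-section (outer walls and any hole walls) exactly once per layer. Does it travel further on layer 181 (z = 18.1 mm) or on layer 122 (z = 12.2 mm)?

Layer 181 (z = 18.1): the cylinder is not intersected at this z (z outside [0, 18]); the 19.5×27 cube at (13.5, 4) contributes its full rectangle (perimeter 93.00 mm); the cylinder at (-2.5, 13.5) is not intersected at this z (z outside [3, 12]); Combining (union): only the 19.5×27 cube at (13.5, 4) is present, so the union is just that shape — boundary = 93.00 mm. So its perimeter = 93.00 mm. Layer 122 (z = 12.2): the cylinder: section is a regular 8-gon, circumradius r=3 (perimeter = 2·8·3.000·sin(180°/8) = 18.37 mm); the cube at (13.5, 4) does not reach this height (z outside [17.5, 33.5]); the cylinder at (-2.5, 13.5) is not intersected at this z (z outside [3, 12]); Merging all regions: only the r=3 cylinder is present, so the union is just that shape — boundary = 18.37 mm. So its perimeter = 18.37 mm. Layer 181 is larger (93.00 vs 18.37 mm).

layer 181 (z = 18.1 mm)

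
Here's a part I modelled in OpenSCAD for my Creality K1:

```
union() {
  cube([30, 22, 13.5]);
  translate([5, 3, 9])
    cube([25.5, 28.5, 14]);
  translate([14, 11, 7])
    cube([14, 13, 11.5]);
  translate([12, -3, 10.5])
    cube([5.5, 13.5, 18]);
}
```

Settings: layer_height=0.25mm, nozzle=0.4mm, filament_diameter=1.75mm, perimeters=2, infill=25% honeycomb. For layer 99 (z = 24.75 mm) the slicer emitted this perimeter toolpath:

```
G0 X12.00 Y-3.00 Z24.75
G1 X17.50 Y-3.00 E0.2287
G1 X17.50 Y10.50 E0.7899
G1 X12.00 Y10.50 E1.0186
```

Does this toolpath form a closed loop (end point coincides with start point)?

Start point (G0): (12.00, -3.00). End point (last G1): the path does not return to the start — open.

no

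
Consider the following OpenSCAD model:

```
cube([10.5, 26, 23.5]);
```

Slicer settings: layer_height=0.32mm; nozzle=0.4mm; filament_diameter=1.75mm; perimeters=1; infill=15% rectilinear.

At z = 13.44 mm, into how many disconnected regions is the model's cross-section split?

At z = 13.44 mm: the cube (footprint 10.5×26) is included at this height. The result has 1 disconnected region.

1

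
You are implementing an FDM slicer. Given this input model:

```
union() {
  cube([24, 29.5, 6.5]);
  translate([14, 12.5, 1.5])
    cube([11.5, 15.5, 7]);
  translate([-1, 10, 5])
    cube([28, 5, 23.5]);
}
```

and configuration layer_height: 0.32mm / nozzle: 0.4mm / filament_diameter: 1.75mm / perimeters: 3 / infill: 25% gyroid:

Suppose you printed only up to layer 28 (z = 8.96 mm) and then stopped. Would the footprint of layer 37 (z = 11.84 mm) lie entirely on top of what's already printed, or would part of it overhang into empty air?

entirely on top

Compare the two slices. At z = 8.96: the cube is absent (z outside [0, 6.5]); the cube at (14, 12.5) does not reach this height (z outside [1.5, 8.5]); the 28×5 cube at (-1, 10) contributes its full rectangle (area 140.00 mm²); Merging all regions: only the 28×5 cube at (-1, 10) is present, so the union is just that shape — area = 140.00 mm². At z = 11.84: the cube does not reach this height (z outside [0, 6.5]); the cube at (14, 12.5) is absent (z outside [1.5, 8.5]); the cube at (-1, 10) (footprint 28×5) is included at this height (area 140.00 mm²); Combining (union): only the 28×5 cube at (-1, 10) is present, so the union is just that shape — area = 140.00 mm². Checking containment: the cross-section at z = 11.84 is a subset of the cross-section at z = 8.96.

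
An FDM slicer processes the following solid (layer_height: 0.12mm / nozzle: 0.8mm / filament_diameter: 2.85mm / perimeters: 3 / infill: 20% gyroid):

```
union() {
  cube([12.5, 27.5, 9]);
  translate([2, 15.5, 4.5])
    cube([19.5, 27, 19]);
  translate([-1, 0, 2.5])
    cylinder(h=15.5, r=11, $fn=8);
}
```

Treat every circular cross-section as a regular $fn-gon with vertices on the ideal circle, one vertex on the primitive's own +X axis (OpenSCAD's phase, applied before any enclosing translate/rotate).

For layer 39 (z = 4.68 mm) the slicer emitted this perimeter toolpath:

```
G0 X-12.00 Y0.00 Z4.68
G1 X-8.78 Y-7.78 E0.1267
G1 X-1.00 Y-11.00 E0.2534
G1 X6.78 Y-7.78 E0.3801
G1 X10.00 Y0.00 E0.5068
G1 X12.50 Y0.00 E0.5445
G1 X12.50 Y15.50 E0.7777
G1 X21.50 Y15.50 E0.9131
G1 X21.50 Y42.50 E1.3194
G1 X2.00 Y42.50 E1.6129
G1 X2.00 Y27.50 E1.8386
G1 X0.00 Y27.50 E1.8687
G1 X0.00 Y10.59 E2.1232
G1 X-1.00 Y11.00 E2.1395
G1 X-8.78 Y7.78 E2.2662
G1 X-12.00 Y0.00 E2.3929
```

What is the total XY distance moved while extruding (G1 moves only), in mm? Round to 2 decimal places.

Sum the Euclidean lengths of each G1 segment: total = 159.01 mm.

159.01 mm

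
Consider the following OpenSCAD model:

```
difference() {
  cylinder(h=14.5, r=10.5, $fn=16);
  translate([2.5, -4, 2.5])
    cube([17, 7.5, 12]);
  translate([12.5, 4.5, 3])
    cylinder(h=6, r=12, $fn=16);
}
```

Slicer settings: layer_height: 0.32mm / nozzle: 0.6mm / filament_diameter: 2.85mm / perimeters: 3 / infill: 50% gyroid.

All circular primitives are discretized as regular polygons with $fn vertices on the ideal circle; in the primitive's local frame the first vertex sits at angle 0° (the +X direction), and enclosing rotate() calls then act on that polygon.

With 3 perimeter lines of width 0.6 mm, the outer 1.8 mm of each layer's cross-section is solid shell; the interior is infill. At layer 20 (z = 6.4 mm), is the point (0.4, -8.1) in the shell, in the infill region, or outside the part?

infill

At z = 6.4 mm: the r=10.5 cylinder gives a regular 16-gon of circumradius 10.5 (constant along its height); the cube at (2.5, -4) is present — its section is the full 17×7.5 rectangle; the r=12 cylinder at (12.5, 4.5) gives a regular 16-gon of circumradius 12 (constant along its height); Taking the first minus the rest: starting from the r=10.5 cylinder, the 17×7.5 cube at (2.5, -4) partially overlaps it — only the 57.19 mm² overlap (of its 127.50 mm²) is removed, clipping the outline; the r=12 cylinder at (12.5, 4.5) partially overlaps it — only the 55.20 mm² overlap (of its 440.85 mm²) is removed, clipping the outline — 1 connected region. Overall, the cross-section is a single solid region. The nearest boundary edge runs (4.02, -9.70)→(-0.00, -10.50); distance from the point to it = 2.28 mm. The point is inside the cross-section and 2.28 mm from the nearest boundary — more than the 1.8 mm shell width (3 × 0.6), so it's in the infill interior.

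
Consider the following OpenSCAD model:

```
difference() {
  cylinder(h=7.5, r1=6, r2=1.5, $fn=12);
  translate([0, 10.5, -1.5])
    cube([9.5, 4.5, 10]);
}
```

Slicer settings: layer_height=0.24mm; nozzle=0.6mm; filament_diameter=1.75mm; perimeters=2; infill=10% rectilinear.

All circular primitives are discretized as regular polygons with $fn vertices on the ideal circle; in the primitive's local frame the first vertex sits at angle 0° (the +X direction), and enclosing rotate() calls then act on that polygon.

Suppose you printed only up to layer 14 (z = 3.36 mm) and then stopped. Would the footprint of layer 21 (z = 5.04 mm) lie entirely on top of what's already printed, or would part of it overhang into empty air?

entirely on top

Compare the two slices. At z = 3.36: the cone contributes a regular 12-gon of circumradius 3.984 (interpolated between r1=6 and r2=1.5 at t=0.448) (area = (12/2)·3.984²·sin(360°/12) = 47.62 mm²); the cube at (0, 10.5) (footprint 9.5×4.5) is included at this height (area 42.75 mm²); After the difference (first − rest): starting from the cone (47.62 mm²), the 9.5×4.5 cube at (0, 10.5) misses the remaining region (no effect) — area = 47.62 mm². At z = 5.04: the cone (r1=6→r2=1.5) has section circumradius 2.976 here — a regular 12-gon (area = (12/2)·2.976²·sin(360°/12) = 26.57 mm²); the cube at (0, 10.5) (footprint 9.5×4.5) is included at this height (area 42.75 mm²); Subtracting the remaining from the first: starting from the cone (26.57 mm²), the 9.5×4.5 cube at (0, 10.5) misses the remaining region (no effect) — area = 26.57 mm². Checking containment: the cross-section at z = 5.04 is a subset of the cross-section at z = 3.36.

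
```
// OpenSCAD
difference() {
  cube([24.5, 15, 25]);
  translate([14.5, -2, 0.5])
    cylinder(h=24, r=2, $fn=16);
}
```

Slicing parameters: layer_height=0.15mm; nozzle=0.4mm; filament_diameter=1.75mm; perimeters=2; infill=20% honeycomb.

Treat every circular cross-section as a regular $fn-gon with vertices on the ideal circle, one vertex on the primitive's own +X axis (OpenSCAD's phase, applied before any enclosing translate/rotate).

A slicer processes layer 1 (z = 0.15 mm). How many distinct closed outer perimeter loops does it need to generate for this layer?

At z = 0.15 mm: the cube (footprint 24.5×15) is included at this height; the cylinder at (14.5, -2) does not reach this height (z outside [0.5, 24.5]); After the difference (first − rest): none of the subtracted shapes is present at this height, so the 24.5×15 cube is unchanged — 1 connected region. The result has 1 disconnected region.

1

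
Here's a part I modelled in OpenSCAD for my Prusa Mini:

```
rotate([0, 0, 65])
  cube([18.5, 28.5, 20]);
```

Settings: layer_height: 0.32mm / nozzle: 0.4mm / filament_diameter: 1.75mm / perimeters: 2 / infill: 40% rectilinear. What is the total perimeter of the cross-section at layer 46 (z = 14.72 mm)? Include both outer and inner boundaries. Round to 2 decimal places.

94.00 mm

At z = 14.72 mm: the cube (footprint 18.5×28.5) is included at this height (perimeter 94.00 mm); (whole slice rotated 65° about Z — lengths, areas and connectivity unchanged). Overall, the cross-section is a single solid region. Total boundary length (outer) = 94.00 mm.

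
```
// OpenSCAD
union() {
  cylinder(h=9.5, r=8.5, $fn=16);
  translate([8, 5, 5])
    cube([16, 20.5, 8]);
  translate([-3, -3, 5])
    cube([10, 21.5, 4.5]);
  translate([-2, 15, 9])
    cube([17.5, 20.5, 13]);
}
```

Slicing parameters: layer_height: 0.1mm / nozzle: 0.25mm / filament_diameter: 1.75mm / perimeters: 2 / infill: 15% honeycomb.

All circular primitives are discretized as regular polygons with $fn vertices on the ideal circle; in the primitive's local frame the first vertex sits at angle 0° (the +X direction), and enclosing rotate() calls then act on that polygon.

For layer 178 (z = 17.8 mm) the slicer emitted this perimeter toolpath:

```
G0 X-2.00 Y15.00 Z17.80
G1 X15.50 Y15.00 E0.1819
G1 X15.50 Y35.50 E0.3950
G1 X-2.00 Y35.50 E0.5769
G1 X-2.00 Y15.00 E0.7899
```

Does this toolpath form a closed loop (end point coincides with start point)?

yes

Start point (G0): (-2.00, 15.00). End point (last G1): the path returns to the start — closed.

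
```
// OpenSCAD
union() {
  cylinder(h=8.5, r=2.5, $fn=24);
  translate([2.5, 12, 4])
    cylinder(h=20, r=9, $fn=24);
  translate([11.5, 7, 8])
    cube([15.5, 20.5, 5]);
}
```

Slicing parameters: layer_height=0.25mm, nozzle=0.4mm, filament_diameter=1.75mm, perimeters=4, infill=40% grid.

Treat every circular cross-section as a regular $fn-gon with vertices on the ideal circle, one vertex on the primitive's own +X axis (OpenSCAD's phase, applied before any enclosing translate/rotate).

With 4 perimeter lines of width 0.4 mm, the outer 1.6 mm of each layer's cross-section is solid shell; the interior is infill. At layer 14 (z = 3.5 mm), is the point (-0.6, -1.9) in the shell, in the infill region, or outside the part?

shell

At z = 3.5 mm: the r=2.5 cylinder contributes a regular 24-gon of circumradius 2.5; the cylinder at (2.5, 12) is not intersected at this z (z outside [4, 24]); the cube at (11.5, 7) does not reach this height (z outside [8, 13]); Merging all regions: only the r=2.5 cylinder is present, so the union is just that shape — 1 connected region. Overall, the cross-section is a single solid region. The nearest boundary edge runs (-1.25, -2.17)→(-0.65, -2.41); distance from the point to it = 0.49 mm. The point is inside the cross-section, 0.49 mm from the nearest boundary — within the 1.6 mm shell band (4 × 0.4).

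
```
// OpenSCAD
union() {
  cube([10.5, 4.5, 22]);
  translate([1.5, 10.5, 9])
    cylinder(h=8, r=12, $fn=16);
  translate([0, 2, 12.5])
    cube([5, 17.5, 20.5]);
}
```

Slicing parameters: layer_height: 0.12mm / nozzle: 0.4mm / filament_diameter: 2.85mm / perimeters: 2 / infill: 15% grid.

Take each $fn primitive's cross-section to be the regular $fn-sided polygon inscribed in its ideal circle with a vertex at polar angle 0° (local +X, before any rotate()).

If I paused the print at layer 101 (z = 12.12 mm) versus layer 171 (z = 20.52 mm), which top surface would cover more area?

layer 101 (z = 12.12 mm)

Layer 101 (z = 12.12): the 10.5×4.5 cube contributes its full rectangle (area 47.25 mm²); the cylinder at (1.5, 10.5): section is a regular 16-gon, circumradius r=12 (area = (16/2)·12.000²·sin(360°/16) = 440.85 mm²); the cube at (0, 2) does not reach this height (z outside [12.5, 33]); Merging all regions: the regions partially overlap — summed areas 488.10 mm² minus the doubly-counted overlap 42.98 mm² gives 445.12 mm² — area = 445.12 mm². So its area = 445.12 mm². Layer 171 (z = 20.52): the cube (footprint 10.5×4.5) is included at this height (area 47.25 mm²); the cylinder at (1.5, 10.5) is absent (z outside [9, 17]); the 5×17.5 cube at (0, 2) contributes its full rectangle (area 87.50 mm²); Combining (union): the regions partially overlap — summed areas 134.75 mm² minus the doubly-counted overlap 12.50 mm² gives 122.25 mm² — area = 122.25 mm². So its area = 122.25 mm². Layer 101 is larger (445.12 vs 122.25 mm²).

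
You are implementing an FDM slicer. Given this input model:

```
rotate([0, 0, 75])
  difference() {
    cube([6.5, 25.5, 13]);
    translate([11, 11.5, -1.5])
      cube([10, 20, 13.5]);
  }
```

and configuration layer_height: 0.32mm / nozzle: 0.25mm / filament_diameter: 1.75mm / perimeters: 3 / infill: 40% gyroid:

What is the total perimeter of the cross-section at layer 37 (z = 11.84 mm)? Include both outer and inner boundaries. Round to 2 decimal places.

64.00 mm

At z = 11.84 mm: the cube (footprint 6.5×25.5) is included at this height (perimeter 64.00 mm); the 10×20 cube at (11, 11.5) contributes its full rectangle (perimeter 60.00 mm); Subtracting the remaining from the first: starting from the 6.5×25.5 cube, the 10×20 cube at (11, 11.5) misses the remaining region (no effect) — boundary = 64.00 mm; (whole slice rotated 75° about Z — lengths, areas and connectivity unchanged). Overall, the cross-section is a single solid region. Total boundary length (outer) = 64.00 mm.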